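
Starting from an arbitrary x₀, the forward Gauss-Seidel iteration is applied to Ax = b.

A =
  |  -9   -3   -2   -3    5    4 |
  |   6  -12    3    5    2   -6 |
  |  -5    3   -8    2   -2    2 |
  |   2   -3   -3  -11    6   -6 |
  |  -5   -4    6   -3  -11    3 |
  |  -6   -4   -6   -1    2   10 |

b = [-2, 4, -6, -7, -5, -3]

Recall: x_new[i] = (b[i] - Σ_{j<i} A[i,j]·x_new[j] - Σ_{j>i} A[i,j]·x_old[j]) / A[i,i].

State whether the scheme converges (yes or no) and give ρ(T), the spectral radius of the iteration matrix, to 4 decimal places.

Write A = D+L+U with D = diag(-9, -12, -8, -11, -11, 10).
GS T = -(D+L)⁻¹U: row 0 first, T[0,3] = -(-3)/(-9) = -0.3333; later rows by forward substitution.
  T[0,:] = [+0.0000 -0.3333 -0.2222 -0.3333 +0.5556 +0.4444]
  T[1,:] = [+0.0000 -0.1667 +0.1389 +0.2500 +0.4444 -0.2778]
  T[2,:] = [+0.0000 +0.1458 +0.1910 +0.5521 -0.4306 -0.1319]
  T[3,:] = [+0.0000 -0.0549 -0.1304 -0.2794 +0.6427 -0.3529]
  T[4,:] = [+0.0000 +0.3066 +0.1902 +0.4379 -0.8243 +0.1960]
  T[5,:] = [+0.0000 -0.2460 -0.0143 +0.1157 +0.4819 +0.0019]
eigenvalue magnitudes: 1.2447, 0.2112, 0.2112, 0.1830, 0.1830, 0.0000.
ρ(T) = max|λ| = 1.2447; 1.2447 > 1: divergent.

no, ρ = 1.2447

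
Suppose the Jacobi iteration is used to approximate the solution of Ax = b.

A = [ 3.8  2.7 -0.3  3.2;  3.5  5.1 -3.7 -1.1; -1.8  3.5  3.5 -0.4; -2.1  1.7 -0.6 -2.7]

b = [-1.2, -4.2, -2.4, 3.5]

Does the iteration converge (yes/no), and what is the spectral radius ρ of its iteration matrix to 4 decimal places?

Diagonal D = diag(3.8, 5.1, 3.5, -2.7); L, U strict lower/upper.
T_J = -D⁻¹(L+U): T[1,2] = -(-3.7)/(5.1) = +0.7255; T[1,1] = 0.
  T[0,:] = [+0.0000 -0.7105 +0.0789 -0.8421]
  T[1,:] = [-0.6863 +0.0000 +0.7255 +0.2157]
  T[2,:] = [+0.5143 -1.0000 +0.0000 +0.1143]
  T[3,:] = [-0.7778 +0.6296 -0.2222 +0.0000]
eigenvalue magnitudes: 1.1542, 0.8403, 0.7074, 0.7074.
ρ = 1.1542; 1.1542 > 1 ⇒ diverges.

no, ρ = 1.1542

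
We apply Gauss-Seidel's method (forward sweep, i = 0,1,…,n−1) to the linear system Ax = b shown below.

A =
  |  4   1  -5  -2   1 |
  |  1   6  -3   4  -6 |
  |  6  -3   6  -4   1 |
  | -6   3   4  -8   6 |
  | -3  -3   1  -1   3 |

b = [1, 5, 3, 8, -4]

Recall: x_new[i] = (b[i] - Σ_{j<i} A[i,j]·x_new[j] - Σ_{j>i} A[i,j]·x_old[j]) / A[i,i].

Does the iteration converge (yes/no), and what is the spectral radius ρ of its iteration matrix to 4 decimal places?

no, ρ = 1.3469

A = D + L + U where D = diag(4, 6, 6, -8, 3).
Gauss-Seidel: T = -(D+L)⁻¹U, row 0 first, T[0,4] = -(1)/(4) = -0.2500; later rows by forward substitution.
  T[0,:] = [+0.0000, -0.2500, +1.2500, +0.5000, -0.2500]
  T[1,:] = [+0.0000, +0.0417, +0.2917, -0.7500, +1.0417]
  T[2,:] = [+0.0000, +0.2708, -1.1042, -0.2083, +0.6042]
  T[3,:] = [+0.0000, +0.3385, -1.3802, -0.7604, +1.6302]
  T[4,:] = [+0.0000, -0.1858, +1.4497, -0.4340, +1.1337]
eigenvalue magnitudes: 1.3469, 1.0849, 0.5109, 0.0837, 0.0000.
spectral radius ρ = 1.3469; 1.3469 > 1 ⇒ diverges.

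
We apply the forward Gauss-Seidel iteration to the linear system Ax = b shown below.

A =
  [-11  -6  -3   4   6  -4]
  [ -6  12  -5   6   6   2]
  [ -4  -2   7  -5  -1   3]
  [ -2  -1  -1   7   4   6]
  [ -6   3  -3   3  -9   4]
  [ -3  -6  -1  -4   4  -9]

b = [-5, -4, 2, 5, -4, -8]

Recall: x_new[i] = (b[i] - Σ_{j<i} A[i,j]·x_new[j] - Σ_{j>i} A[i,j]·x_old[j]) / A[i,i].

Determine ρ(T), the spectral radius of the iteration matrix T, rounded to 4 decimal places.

1.1824

Diagonal D = diag(-11, 12, 7, 7, -9, -9); L, U strict lower/upper.
Gauss-Seidel: T = -(D+L)⁻¹U, row 0 first, T[0,1] = -(-6)/(-11) = -0.5455; later rows by forward substitution.
  T[0,:] = [+0.0000 -0.5455 -0.2727 +0.3636 +0.5455 -0.3636]
  T[1,:] = [+0.0000 -0.2727 +0.2803 -0.3182 -0.2273 -0.3485]
  T[2,:] = [+0.0000 -0.3896 -0.0758 +0.8312 +0.3896 -0.7359]
  T[3,:] = [+0.0000 -0.2505 -0.0487 +0.1772 -0.3924 -1.1160]
  T[4,:] = [+0.0000 +0.3191 +0.2843 -0.5665 -0.7001 +0.4440]
  T[5,:] = [+0.0000 +0.6601 +0.0604 -0.3320 -0.2103 +1.1286]
|eigenvalues of T|: 1.1824, 0.8986, 0.2639, 0.2214, 0.2214, 0.0000.
ρ = 1.1824; 1.1824 > 1 ⇒ diverges.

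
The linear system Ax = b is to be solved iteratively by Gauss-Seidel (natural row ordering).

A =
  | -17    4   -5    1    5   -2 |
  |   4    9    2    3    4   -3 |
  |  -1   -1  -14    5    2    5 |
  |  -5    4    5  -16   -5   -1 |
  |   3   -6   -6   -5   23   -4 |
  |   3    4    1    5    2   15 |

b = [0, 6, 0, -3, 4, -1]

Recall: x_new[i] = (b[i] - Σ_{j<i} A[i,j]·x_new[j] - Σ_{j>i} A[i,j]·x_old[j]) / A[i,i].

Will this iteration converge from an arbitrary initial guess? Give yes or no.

Write A = D+L+U with D = diag(-17, 9, -14, -16, 23, 15).
Gauss-Seidel: T = -(D+L)⁻¹U, row 0 first, T[0,5] = -(-2)/(-17) = -0.1176; later rows by forward substitution.
  T[0,:] = [+0.0000, +0.2353, -0.2941, +0.0588, +0.2941, -0.1176]
  T[1,:] = [+0.0000, -0.1046, -0.0915, -0.3595, -0.5752, +0.3856]
  T[2,:] = [+0.0000, -0.0093, +0.0275, +0.3786, +0.1629, +0.3380]
  T[3,:] = [+0.0000, -0.1026, +0.0776, +0.0101, -0.4973, +0.1763]
  T[4,:] = [+0.0000, -0.0827, +0.0386, -0.0005, -0.2540, +0.4164]
  T[5,:] = [+0.0000, +0.0267, +0.0504, +0.0556, +0.2833, -0.2161]
eigenvalue magnitudes: 0.7353, 0.2301, 0.2301, 0.2172, 0.0240, 0.0000.
ρ(T) = max|λ| = 0.7353; 0.7353 < 1: convergent.

yes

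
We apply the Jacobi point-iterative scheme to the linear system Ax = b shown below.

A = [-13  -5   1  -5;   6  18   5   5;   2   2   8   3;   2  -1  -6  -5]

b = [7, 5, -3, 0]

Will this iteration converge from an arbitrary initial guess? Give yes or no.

yes

Split A = D + L + U, D = diag(-13, 18, 8, -5).
Jacobi T = -D⁻¹(L+U): T[2,1] = -(2)/(8) = -0.2500; T[2,2] = 0.
  T[0,:] = [+0.0000, -0.3846, +0.0769, -0.3846]
  T[1,:] = [-0.3333, +0.0000, -0.2778, -0.2778]
  T[2,:] = [-0.2500, -0.2500, +0.0000, -0.3750]
  T[3,:] = [+0.4000, -0.2000, -1.2000, +0.0000]
moduli |λ_i(T)| = 0.8990, 0.4677, 0.4677, 0.0717.
spectral radius ρ = 0.8990; 0.8990 < 1, so it converges for any x₀.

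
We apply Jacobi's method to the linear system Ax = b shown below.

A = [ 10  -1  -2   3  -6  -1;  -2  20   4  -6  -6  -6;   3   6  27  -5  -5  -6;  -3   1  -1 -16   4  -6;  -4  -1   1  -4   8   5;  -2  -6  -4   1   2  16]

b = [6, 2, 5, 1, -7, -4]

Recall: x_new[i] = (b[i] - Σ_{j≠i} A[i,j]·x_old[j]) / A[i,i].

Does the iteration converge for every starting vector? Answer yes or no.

yes

Split A = D + L + U, D = diag(10, 20, 27, -16, 8, 16).
Jacobi T = -D⁻¹(L+U): T[5,3] = -(1)/(16) = -0.0625; T[5,5] = 0.
  T[0,:] = [+0.0000 +0.1000 +0.2000 -0.3000 +0.6000 +0.1000]
  T[1,:] = [+0.1000 +0.0000 -0.2000 +0.3000 +0.3000 +0.3000]
  T[2,:] = [-0.1111 -0.2222 +0.0000 +0.1852 +0.1852 +0.2222]
  T[3,:] = [-0.1875 +0.0625 -0.0625 +0.0000 +0.2500 -0.3750]
  T[4,:] = [+0.5000 +0.1250 -0.1250 +0.5000 +0.0000 -0.6250]
  T[5,:] = [+0.1250 +0.3750 +0.2500 -0.0625 -0.1250 +0.0000]
|eigenvalues of T|: 0.8253, 0.6605, 0.5516, 0.5516, 0.2522, 0.2522.
ρ(T) = max|λ| = 0.8253; 0.8253 < 1 ⇒ converges.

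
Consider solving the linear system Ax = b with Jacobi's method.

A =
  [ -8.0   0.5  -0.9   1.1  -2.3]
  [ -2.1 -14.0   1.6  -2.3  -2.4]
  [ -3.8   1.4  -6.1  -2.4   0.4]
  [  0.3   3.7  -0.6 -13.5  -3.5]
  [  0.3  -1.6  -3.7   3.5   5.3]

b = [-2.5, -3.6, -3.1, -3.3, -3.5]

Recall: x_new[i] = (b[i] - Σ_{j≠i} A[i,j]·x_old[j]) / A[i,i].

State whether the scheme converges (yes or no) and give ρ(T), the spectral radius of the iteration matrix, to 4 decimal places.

yes, ρ = 0.7824

Write A = D+L+U with D = diag(-8, -14, -6.1, -13.5, 5.3).
Jacobi T = -D⁻¹(L+U): T[1,0] = -(-2.1)/(-14) = -0.1500; T[1,1] = 0.
  T[0,:] = [+0.0000 +0.0625 -0.1125 +0.1375 -0.2875]
  T[1,:] = [-0.1500 +0.0000 +0.1143 -0.1643 -0.1714]
  T[2,:] = [-0.6230 +0.2295 +0.0000 -0.3934 +0.0656]
  T[3,:] = [+0.0222 +0.2741 -0.0444 +0.0000 -0.2593]
  T[4,:] = [-0.0566 +0.3019 +0.6981 -0.6604 +0.0000]
moduli |λ_i(T)| = 0.7824, 0.4715, 0.4715, 0.2196, 0.0426.
ρ(T) = max|λ| = 0.7824; 0.7824 < 1 ⇒ converges.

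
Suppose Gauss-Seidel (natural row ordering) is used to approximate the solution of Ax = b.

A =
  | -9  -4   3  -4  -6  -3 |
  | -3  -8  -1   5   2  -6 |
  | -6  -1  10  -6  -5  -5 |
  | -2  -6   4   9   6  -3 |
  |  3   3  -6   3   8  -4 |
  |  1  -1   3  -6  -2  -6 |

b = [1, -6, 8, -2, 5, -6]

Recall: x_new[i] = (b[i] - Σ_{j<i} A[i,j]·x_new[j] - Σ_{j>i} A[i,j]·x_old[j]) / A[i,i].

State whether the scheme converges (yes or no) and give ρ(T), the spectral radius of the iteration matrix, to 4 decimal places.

no, ρ = 1.1825

Let D = diag(-9, -8, 10, 9, 8, -6); L, U the strict triangles.
GS T = -(D+L)⁻¹U: row 0 first, T[0,4] = -(-6)/(-9) = -0.6667; later rows by forward substitution.
  T[0,:] = [+0.0000, -0.4444, +0.3333, -0.4444, -0.6667, -0.3333]
  T[1,:] = [+0.0000, +0.1667, -0.2500, +0.7917, +0.5000, -0.6250]
  T[2,:] = [+0.0000, -0.2500, +0.1750, +0.4125, +0.1500, +0.2375]
  T[3,:] = [+0.0000, +0.1235, -0.1704, +0.2457, -0.5481, -0.2630]
  T[4,:] = [+0.0000, -0.1296, +0.1639, +0.0870, +0.3806, +1.1361]
  T[5,:] = [+0.0000, -0.3071, +0.3005, -0.2745, +0.3019, +0.0516]
eigenvalue magnitudes: 1.1825, 0.5597, 0.3341, 0.3341, 0.0251, 0.0000.
ρ = 1.1825; 1.1825 > 1, so it fails to converge.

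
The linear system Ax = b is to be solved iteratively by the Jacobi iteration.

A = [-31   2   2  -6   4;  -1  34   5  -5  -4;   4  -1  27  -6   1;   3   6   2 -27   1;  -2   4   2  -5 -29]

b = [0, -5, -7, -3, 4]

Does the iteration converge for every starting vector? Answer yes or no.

Let D = diag(-31, 34, 27, -27, -29); L, U the strict triangles.
T_J = -D⁻¹(L+U): T[4,2] = -(2)/(-29) = +0.0690; T[4,4] = 0.
  T[0,:] = [+0.0000, +0.0645, +0.0645, -0.1935, +0.1290]
  T[1,:] = [+0.0294, +0.0000, -0.1471, +0.1471, +0.1176]
  T[2,:] = [-0.1481, +0.0370, +0.0000, +0.2222, -0.0370]
  T[3,:] = [+0.1111, +0.2222, +0.0741, +0.0000, +0.0370]
  T[4,:] = [-0.0690, +0.1379, +0.0690, -0.1724, +0.0000]
|eigenvalues of T|: 0.2522, 0.1920, 0.1920, 0.1612, 0.1612.
spectral radius ρ = 0.2522; 0.2522 < 1, so it converges for any x₀.

yes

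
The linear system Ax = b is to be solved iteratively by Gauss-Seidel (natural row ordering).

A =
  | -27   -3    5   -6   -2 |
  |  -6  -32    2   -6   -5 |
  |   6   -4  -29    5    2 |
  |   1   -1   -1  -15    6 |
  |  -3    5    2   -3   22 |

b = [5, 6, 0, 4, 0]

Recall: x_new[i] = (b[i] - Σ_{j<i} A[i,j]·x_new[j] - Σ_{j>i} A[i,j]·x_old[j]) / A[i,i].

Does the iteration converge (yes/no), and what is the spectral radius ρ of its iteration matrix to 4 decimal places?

yes, ρ = 0.1612

Diagonal D = diag(-27, -32, -29, -15, 22); L, U strict lower/upper.
Gauss-Seidel: T = -(D+L)⁻¹U, row 0 first, T[0,2] = -(5)/(-27) = +0.1852; later rows by forward substitution.
  T[0,:] = [+0.0000 -0.1111 +0.1852 -0.2222 -0.0741]
  T[1,:] = [+0.0000 +0.0208 +0.0278 -0.1458 -0.1424]
  T[2,:] = [+0.0000 -0.0259 +0.0345 +0.1466 +0.0733]
  T[3,:] = [+0.0000 -0.0071 +0.0082 -0.0149 +0.3997]
  T[4,:] = [+0.0000 -0.0185 +0.0169 -0.0125 +0.0701]
|roots of det(T-λI)|: 0.1612, 0.1142, 0.1142, 0.0311, 0.0000.
spectral radius ρ = 0.1612; 0.1612 < 1, so it converges for any x₀.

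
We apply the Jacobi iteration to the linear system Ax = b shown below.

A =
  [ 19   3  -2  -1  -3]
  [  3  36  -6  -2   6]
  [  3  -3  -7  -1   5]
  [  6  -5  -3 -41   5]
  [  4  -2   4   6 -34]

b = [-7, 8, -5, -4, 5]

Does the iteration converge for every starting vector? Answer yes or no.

yes

Write A = D+L+U with D = diag(19, 36, -7, -41, -34).
Jacobi: T = -D⁻¹(L+U), T[0,1] = -(3)/(19) = -0.1579; T[0,0] = 0.
  T[0,:] = [+0.0000, -0.1579, +0.1053, +0.0526, +0.1579]
  T[1,:] = [-0.0833, +0.0000, +0.1667, +0.0556, -0.1667]
  T[2,:] = [+0.4286, -0.4286, +0.0000, -0.1429, +0.7143]
  T[3,:] = [+0.1463, -0.1220, -0.0732, +0.0000, +0.1220]
  T[4,:] = [+0.1176, -0.0588, +0.1176, +0.1765, +0.0000]
|roots of det(T-λI)|: 0.3790, 0.2844, 0.1424, 0.1354, 0.1354.
ρ = 0.3790; 0.3790 < 1 ⇒ converges.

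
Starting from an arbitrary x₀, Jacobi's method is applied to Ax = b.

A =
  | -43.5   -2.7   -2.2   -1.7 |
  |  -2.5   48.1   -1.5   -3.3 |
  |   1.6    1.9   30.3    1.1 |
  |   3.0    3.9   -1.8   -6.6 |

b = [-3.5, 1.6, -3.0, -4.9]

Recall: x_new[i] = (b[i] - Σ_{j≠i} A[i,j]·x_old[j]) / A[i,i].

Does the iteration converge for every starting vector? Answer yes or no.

A = D + L + U where D = diag(-43.5, 48.1, 30.3, -6.6).
Jacobi: T = -D⁻¹(L+U), T[2,3] = -(1.1)/(30.3) = -0.0363; T[2,2] = 0.
  T[0,:] = [+0.0000  -0.0621  -0.0506  -0.0391]
  T[1,:] = [+0.0520  +0.0000  +0.0312  +0.0686]
  T[2,:] = [-0.0528  -0.0627  +0.0000  -0.0363]
  T[3,:] = [+0.4545  +0.5909  -0.2727  +0.0000]
|eigenvalues of T|: 0.2024, 0.1162, 0.0761, 0.0101.
ρ(T) = max|λ| = 0.2024; 0.2024 < 1 ⇒ converges.

yes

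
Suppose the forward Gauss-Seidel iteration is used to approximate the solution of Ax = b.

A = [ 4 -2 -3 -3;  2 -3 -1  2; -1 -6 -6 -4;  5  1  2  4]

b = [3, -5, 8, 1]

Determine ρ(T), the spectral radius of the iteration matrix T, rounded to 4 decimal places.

Diagonal D = diag(4, -3, -6, 4); L, U strict lower/upper.
T_GS = -(D+L)⁻¹U: row 0 first, T[0,2] = -(-3)/(4) = +0.7500; later rows by forward substitution.
  T[0,:] = [+0.0000  +0.5000  +0.7500  +0.7500]
  T[1,:] = [+0.0000  +0.3333  +0.1667  +1.1667]
  T[2,:] = [+0.0000  -0.4167  -0.2917  -1.9583]
  T[3,:] = [+0.0000  -0.5000  -0.8333  -0.2500]
moduli |λ_i(T)| = 1.2055, 0.8637, 0.1334, 0.0000.
ρ(T) = max|λ| = 1.2055; 1.2055 > 1: divergent.

1.2055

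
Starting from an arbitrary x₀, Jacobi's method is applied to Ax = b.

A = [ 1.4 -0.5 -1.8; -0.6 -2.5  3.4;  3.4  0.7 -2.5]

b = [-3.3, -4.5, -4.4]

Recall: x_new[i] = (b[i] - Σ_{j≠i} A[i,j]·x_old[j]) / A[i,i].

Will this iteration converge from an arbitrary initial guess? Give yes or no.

no

Write A = D+L+U with D = diag(1.4, -2.5, -2.5).
Jacobi: T = -D⁻¹(L+U), T[2,0] = -(3.4)/(-2.5) = +1.3600; T[2,2] = 0.
  T[0,:] = [+0.0000  +0.3571  +1.2857]
  T[1,:] = [-0.2400  +0.0000  +1.3600]
  T[2,:] = [+1.3600  +0.2800  +0.0000]
eigenvalue magnitudes: 1.5535, 1.2602, 0.2933.
ρ = 1.5535; 1.5535 > 1 ⇒ diverges.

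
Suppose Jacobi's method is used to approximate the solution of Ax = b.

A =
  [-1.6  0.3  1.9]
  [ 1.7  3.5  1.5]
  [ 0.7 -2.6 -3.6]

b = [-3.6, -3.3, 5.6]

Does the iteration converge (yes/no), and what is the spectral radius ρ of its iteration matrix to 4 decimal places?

yes, ρ = 0.9367

Split A = D + L + U, D = diag(-1.6, 3.5, -3.6).
Jacobi T = -D⁻¹(L+U): T[2,0] = -(0.7)/(-3.6) = +0.1944; T[2,2] = 0.
  T[0,:] = [+0.0000  +0.1875  +1.1875]
  T[1,:] = [-0.4857  +0.0000  -0.4286]
  T[2,:] = [+0.1944  -0.7222  +0.0000]
|λ(T)| sorted: 0.9367, 0.6542, 0.6542.
spectral radius ρ = 0.9367; 0.9367 < 1 ⇒ converges.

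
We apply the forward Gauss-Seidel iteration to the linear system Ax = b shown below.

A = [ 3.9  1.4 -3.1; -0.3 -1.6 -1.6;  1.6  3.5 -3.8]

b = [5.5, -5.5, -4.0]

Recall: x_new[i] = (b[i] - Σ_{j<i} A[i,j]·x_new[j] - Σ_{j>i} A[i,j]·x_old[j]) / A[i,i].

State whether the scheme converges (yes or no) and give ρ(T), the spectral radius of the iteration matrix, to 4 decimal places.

Diagonal D = diag(3.9, -1.6, -3.8); L, U strict lower/upper.
Gauss-Seidel: T = -(D+L)⁻¹U, row 0 first, T[0,1] = -(1.4)/(3.9) = -0.3590; later rows by forward substitution.
  T[0,:] = [+0.0000  -0.3590  +0.7949]
  T[1,:] = [+0.0000  +0.0673  -1.1490]
  T[2,:] = [+0.0000  -0.0892  -0.7236]
|eigenvalues of T|: 0.8369, 0.1806, 0.0000.
ρ(T) = max|λ| = 0.8369; 0.8369 < 1 ⇒ converges.

yes, ρ = 0.8369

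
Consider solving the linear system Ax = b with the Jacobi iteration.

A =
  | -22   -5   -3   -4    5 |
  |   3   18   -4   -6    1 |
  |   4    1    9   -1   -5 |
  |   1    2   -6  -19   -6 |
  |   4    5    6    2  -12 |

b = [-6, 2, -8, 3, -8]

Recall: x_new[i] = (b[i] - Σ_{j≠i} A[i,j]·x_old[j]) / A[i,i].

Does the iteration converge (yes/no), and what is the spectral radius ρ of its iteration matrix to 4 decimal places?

Split A = D + L + U, D = diag(-22, 18, 9, -19, -12).
T_J = -D⁻¹(L+U): T[2,4] = -(-5)/(9) = +0.5556; T[2,2] = 0.
  T[0,:] = [+0.0000 -0.2273 -0.1364 -0.1818 +0.2273]
  T[1,:] = [-0.1667 +0.0000 +0.2222 +0.3333 -0.0556]
  T[2,:] = [-0.4444 -0.1111 +0.0000 +0.1111 +0.5556]
  T[3,:] = [+0.0526 +0.1053 -0.3158 +0.0000 -0.3158]
  T[4,:] = [+0.3333 +0.4167 +0.5000 +0.1667 +0.0000]
|λ(T)| sorted: 0.5979, 0.5017, 0.5017, 0.3345, 0.0898.
ρ = 0.5979; 0.5979 < 1, so it converges for any x₀.

yes, ρ = 0.5979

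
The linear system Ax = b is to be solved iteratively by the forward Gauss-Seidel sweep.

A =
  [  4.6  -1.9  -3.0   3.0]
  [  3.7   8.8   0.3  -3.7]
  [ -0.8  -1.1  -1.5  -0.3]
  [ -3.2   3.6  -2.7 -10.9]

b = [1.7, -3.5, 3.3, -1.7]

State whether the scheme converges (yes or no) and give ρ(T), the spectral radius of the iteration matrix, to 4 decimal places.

Diagonal D = diag(4.6, 8.8, -1.5, -10.9); L, U strict lower/upper.
T_GS = -(D+L)⁻¹U: row 0 first, T[0,2] = -(-3)/(4.6) = +0.6522; later rows by forward substitution.
  T[0,:] = [+0.0000 +0.4130 +0.6522 -0.6522]
  T[1,:] = [+0.0000 -0.1737 -0.3083 +0.6947]
  T[2,:] = [+0.0000 -0.0929 -0.1217 -0.3616]
  T[3,:] = [+0.0000 -0.1556 -0.2631 +0.5105]
|λ(T)| sorted: 0.5016, 0.2922, 0.0056, 0.0000.
spectral radius ρ = 0.5016; 0.5016 < 1: convergent.

yes, ρ = 0.5016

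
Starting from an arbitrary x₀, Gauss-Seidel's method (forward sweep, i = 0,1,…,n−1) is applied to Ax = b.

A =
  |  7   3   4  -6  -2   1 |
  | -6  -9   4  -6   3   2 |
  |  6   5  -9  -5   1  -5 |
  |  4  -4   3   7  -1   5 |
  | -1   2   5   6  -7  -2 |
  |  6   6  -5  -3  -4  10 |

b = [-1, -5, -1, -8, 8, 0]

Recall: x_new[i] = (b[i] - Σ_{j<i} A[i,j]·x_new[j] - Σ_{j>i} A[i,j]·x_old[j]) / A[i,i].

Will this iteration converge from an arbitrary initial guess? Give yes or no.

no

Diagonal D = diag(7, -9, -9, 7, -7, 10); L, U strict lower/upper.
GS T = -(D+L)⁻¹U: row 0 first, T[0,2] = -(4)/(7) = -0.5714; later rows by forward substitution.
  T[0,:] = [+0.0000, -0.4286, -0.5714, +0.8571, +0.2857, -0.1429]
  T[1,:] = [+0.0000, +0.2857, +0.8254, -1.2381, +0.1429, +0.3175]
  T[2,:] = [+0.0000, -0.1270, +0.0776, -0.6720, +0.3810, -0.4744]
  T[3,:] = [+0.0000, +0.4626, +0.7649, -0.9093, -0.1020, -0.2479]
  T[4,:] = [+0.0000, +0.4487, +1.0285, -1.7356, +0.1846, -0.7260]
  T[5,:] = [+0.0000, +0.3405, +0.5273, -1.0744, -0.0234, -0.7067]
|eigenvalues of T|: 1.1217, 0.5877, 0.5877, 0.1878, 0.0356, 0.0000.
ρ(T) = max|λ| = 1.1217; 1.1217 > 1 ⇒ diverges.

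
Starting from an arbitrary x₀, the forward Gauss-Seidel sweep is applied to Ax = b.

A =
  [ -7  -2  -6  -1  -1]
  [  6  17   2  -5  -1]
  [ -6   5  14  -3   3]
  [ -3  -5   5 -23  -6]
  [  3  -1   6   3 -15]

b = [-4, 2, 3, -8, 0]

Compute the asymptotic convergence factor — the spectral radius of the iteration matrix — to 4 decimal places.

0.5757

Write A = D+L+U with D = diag(-7, 17, 14, -23, -15).
GS T = -(D+L)⁻¹U: row 0 first, T[0,3] = -(-1)/(-7) = -0.1429; later rows by forward substitution.
  T[0,:] = [+0.0000, -0.2857, -0.8571, -0.1429, -0.1429]
  T[1,:] = [+0.0000, +0.1008, +0.1849, +0.3445, +0.1092]
  T[2,:] = [+0.0000, -0.1585, -0.4334, +0.0300, -0.3145]
  T[3,:] = [+0.0000, -0.0191, -0.0226, -0.0497, -0.3344]
  T[4,:] = [+0.0000, -0.1311, -0.3616, -0.0495, -0.2285]
moduli |λ_i(T)| = 0.5757, 0.2241, 0.1720, 0.0169, 0.0000.
ρ(T) = max|λ| = 0.5757; 0.5757 < 1, so it converges for any x₀.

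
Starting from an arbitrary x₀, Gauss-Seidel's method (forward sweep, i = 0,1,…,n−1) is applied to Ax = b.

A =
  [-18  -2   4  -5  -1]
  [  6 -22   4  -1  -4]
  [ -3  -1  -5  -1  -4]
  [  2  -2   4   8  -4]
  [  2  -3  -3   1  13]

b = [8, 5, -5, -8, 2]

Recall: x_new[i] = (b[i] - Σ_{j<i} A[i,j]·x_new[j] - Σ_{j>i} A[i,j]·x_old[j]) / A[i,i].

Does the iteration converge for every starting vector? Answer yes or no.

Diagonal D = diag(-18, -22, -5, 8, 13); L, U strict lower/upper.
T_GS = -(D+L)⁻¹U: row 0 first, T[0,2] = -(4)/(-18) = +0.2222; later rows by forward substitution.
  T[0,:] = [+0.0000, -0.1111, +0.2222, -0.2778, -0.0556]
  T[1,:] = [+0.0000, -0.0303, +0.2424, -0.1212, -0.1970]
  T[2,:] = [+0.0000, +0.0727, -0.1818, -0.0091, -0.7273]
  T[3,:] = [+0.0000, -0.0162, +0.0960, +0.0437, +0.8283]
  T[4,:] = [+0.0000, +0.0281, -0.0276, +0.0093, -0.2685]
|eigenvalues of T|: 0.4432, 0.0969, 0.0969, 0.0747, 0.0000.
spectral radius ρ = 0.4432; 0.4432 < 1 ⇒ converges.

yes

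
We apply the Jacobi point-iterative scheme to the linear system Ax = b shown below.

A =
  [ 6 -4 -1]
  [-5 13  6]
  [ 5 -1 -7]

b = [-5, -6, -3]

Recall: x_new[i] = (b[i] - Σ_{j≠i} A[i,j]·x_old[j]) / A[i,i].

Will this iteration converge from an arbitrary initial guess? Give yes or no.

Let D = diag(6, 13, -7); L, U the strict triangles.
Jacobi: T = -D⁻¹(L+U), T[2,1] = -(-1)/(-7) = -0.1429; T[2,2] = 0.
  T[0,:] = [+0.0000  +0.6667  +0.1667]
  T[1,:] = [+0.3846  +0.0000  -0.4615]
  T[2,:] = [+0.7143  -0.1429  +0.0000]
|eigenvalues of T|: 0.8442, 0.5208, 0.5208.
ρ = 0.8442; 0.8442 < 1 ⇒ converges.

yes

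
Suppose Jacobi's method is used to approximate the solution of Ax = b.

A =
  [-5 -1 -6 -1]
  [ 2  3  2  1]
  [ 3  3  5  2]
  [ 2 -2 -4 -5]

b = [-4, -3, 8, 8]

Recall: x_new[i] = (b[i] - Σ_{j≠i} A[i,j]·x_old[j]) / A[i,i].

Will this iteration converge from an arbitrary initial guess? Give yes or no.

no

Diagonal D = diag(-5, 3, 5, -5); L, U strict lower/upper.
Jacobi: T = -D⁻¹(L+U), T[0,3] = -(-1)/(-5) = -0.2000; T[0,0] = 0.
  T[0,:] = [+0.0000  -0.2000  -1.2000  -0.2000]
  T[1,:] = [-0.6667  +0.0000  -0.6667  -0.3333]
  T[2,:] = [-0.6000  -0.6000  +0.0000  -0.4000]
  T[3,:] = [+0.4000  -0.4000  -0.8000  +0.0000]
|λ(T)| sorted: 1.4687, 0.9150, 0.5068, 0.0470.
ρ = 1.4687; 1.4687 > 1 ⇒ diverges.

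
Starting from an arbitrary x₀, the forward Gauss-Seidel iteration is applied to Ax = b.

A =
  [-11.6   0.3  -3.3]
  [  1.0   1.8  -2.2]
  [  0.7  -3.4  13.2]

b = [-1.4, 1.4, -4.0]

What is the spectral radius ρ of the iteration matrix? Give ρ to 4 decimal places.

Write A = D+L+U with D = diag(-11.6, 1.8, 13.2).
T_GS = -(D+L)⁻¹U: row 0 first, T[0,2] = -(-3.3)/(-11.6) = -0.2845; later rows by forward substitution.
  T[0,:] = [+0.0000 +0.0259 -0.2845]
  T[1,:] = [+0.0000 -0.0144 +1.3803]
  T[2,:] = [+0.0000 -0.0051 +0.3706]
moduli |λ_i(T)| = 0.3515, 0.0048, 0.0000.
spectral radius ρ = 0.3515; 0.3515 < 1, so it converges for any x₀.

0.3515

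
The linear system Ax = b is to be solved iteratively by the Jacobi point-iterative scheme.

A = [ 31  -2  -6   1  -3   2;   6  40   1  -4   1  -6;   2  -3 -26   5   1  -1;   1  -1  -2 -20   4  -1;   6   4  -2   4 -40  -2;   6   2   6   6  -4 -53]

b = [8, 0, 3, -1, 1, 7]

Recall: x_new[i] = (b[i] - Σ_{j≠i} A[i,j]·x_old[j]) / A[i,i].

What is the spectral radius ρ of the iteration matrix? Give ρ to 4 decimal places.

0.2258

Split A = D + L + U, D = diag(31, 40, -26, -20, -40, -53).
Jacobi: T = -D⁻¹(L+U), T[5,1] = -(2)/(-53) = +0.0377; T[5,5] = 0.
  T[0,:] = [+0.0000 +0.0645 +0.1935 -0.0323 +0.0968 -0.0645]
  T[1,:] = [-0.1500 +0.0000 -0.0250 +0.1000 -0.0250 +0.1500]
  T[2,:] = [+0.0769 -0.1154 +0.0000 +0.1923 +0.0385 -0.0385]
  T[3,:] = [+0.0500 -0.0500 -0.1000 +0.0000 +0.2000 -0.0500]
  T[4,:] = [+0.1500 +0.1000 -0.0500 +0.1000 +0.0000 -0.0500]
  T[5,:] = [+0.1132 +0.0377 +0.1132 +0.1132 -0.0755 +0.0000]
|roots of det(T-λI)|: 0.2258, 0.1892, 0.1892, 0.1487, 0.1429, 0.1429.
ρ = 0.2258; 0.2258 < 1, so it converges for any x₀.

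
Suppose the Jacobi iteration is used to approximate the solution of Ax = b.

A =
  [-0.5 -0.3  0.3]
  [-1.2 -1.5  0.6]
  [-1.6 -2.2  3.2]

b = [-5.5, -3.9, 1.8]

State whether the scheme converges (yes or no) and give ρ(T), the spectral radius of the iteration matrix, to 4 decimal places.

Diagonal D = diag(-0.5, -1.5, 3.2); L, U strict lower/upper.
Jacobi T = -D⁻¹(L+U): T[2,1] = -(-2.2)/(3.2) = +0.6875; T[2,2] = 0.
  T[0,:] = [+0.0000  -0.6000  +0.6000]
  T[1,:] = [-0.8000  +0.0000  +0.4000]
  T[2,:] = [+0.5000  +0.6875  +0.0000]
|eigenvalues of T|: 1.1963, 0.6133, 0.6133.
ρ(T) = max|λ| = 1.1963; 1.1963 > 1 ⇒ diverges.

no, ρ = 1.1963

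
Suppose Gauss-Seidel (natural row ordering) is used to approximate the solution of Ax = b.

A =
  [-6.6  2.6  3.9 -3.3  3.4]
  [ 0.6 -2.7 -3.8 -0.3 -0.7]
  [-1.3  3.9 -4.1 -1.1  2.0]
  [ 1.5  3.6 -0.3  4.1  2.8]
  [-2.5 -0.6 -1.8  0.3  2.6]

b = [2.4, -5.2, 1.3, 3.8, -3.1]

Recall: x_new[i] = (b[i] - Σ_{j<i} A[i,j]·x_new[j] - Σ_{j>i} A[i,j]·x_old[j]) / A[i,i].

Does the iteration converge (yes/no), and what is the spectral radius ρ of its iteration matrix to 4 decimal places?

no, ρ = 1.3162

Diagonal D = diag(-6.6, -2.7, -4.1, 4.1, 2.6); L, U strict lower/upper.
T_GS = -(D+L)⁻¹U: row 0 first, T[0,2] = -(3.9)/(-6.6) = +0.5909; later rows by forward substitution.
  T[0,:] = [+0.0000 +0.3939 +0.5909 -0.5000 +0.5152]
  T[1,:] = [+0.0000 +0.0875 -1.2761 -0.2222 -0.1448]
  T[2,:] = [+0.0000 -0.0416 -1.4012 -0.3211 +0.1867]
  T[3,:] = [+0.0000 -0.2240 +0.8018 +0.3546 -0.7306]
  T[4,:] = [+0.0000 +0.3960 -0.7889 -0.7953 +0.6755]
moduli |λ_i(T)| = 1.3162, 1.0600, 0.2786, 0.2513, 0.0000.
spectral radius ρ = 1.3162; 1.3162 > 1 ⇒ diverges.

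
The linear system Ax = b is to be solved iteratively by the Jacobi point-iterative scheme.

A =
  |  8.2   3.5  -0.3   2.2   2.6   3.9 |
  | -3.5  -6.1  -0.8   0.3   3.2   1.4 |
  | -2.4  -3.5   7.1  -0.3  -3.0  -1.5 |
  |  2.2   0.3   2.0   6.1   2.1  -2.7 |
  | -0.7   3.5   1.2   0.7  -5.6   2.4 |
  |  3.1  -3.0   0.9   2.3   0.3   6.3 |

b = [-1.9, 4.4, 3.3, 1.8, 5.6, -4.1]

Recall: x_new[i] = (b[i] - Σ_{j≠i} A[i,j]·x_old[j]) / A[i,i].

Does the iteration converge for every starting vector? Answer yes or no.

no

Diagonal D = diag(8.2, -6.1, 7.1, 6.1, -5.6, 6.3); L, U strict lower/upper.
Jacobi T = -D⁻¹(L+U): T[2,1] = -(-3.5)/(7.1) = +0.4930; T[2,2] = 0.
  T[0,:] = [+0.0000, -0.4268, +0.0366, -0.2683, -0.3171, -0.4756]
  T[1,:] = [-0.5738, +0.0000, -0.1311, +0.0492, +0.5246, +0.2295]
  T[2,:] = [+0.3380, +0.4930, +0.0000, +0.0423, +0.4225, +0.2113]
  T[3,:] = [-0.3607, -0.0492, -0.3279, +0.0000, -0.3443, +0.4426]
  T[4,:] = [-0.1250, +0.6250, +0.2143, +0.1250, +0.0000, +0.4286]
  T[5,:] = [-0.4921, +0.4762, -0.1429, -0.3651, -0.0476, +0.0000]
|roots of det(T-λI)|: 1.1430, 0.4843, 0.4843, 0.4630, 0.3380, 0.2840.
ρ = 1.1430; 1.1430 > 1, so it fails to converge.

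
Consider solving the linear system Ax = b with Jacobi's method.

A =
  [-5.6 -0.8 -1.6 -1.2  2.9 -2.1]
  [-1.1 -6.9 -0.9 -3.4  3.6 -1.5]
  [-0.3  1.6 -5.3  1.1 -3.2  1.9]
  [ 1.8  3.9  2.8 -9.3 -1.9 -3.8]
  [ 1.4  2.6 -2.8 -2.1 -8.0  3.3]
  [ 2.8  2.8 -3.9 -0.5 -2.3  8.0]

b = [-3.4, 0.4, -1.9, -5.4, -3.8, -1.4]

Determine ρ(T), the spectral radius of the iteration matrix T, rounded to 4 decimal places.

1.1402

Write A = D+L+U with D = diag(-5.6, -6.9, -5.3, -9.3, -8, 8).
Jacobi: T = -D⁻¹(L+U), T[1,3] = -(-3.4)/(-6.9) = -0.4928; T[1,1] = 0.
  T[0,:] = [+0.0000, -0.1429, -0.2857, -0.2143, +0.5179, -0.3750]
  T[1,:] = [-0.1594, +0.0000, -0.1304, -0.4928, +0.5217, -0.2174]
  T[2,:] = [-0.0566, +0.3019, +0.0000, +0.2075, -0.6038, +0.3585]
  T[3,:] = [+0.1935, +0.4194, +0.3011, +0.0000, -0.2043, -0.4086]
  T[4,:] = [+0.1750, +0.3250, -0.3500, -0.2625, +0.0000, +0.4125]
  T[5,:] = [-0.3500, -0.3500, +0.4875, +0.0625, +0.2875, +0.0000]
|roots of det(T-λI)|: 1.1402, 0.6046, 0.6046, 0.2868, 0.2868, 0.1789.
ρ = 1.1402; 1.1402 > 1: divergent.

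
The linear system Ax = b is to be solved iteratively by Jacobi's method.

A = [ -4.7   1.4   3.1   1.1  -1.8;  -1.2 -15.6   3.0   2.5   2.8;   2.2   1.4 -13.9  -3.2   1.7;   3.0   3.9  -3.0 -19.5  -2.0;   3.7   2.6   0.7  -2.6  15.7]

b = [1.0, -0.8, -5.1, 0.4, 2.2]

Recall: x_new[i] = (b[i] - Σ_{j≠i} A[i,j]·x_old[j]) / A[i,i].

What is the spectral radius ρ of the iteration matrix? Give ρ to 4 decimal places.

0.5978

Let D = diag(-4.7, -15.6, -13.9, -19.5, 15.7); L, U the strict triangles.
Jacobi: T = -D⁻¹(L+U), T[3,1] = -(3.9)/(-19.5) = +0.2000; T[3,3] = 0.
  T[0,:] = [+0.0000 +0.2979 +0.6596 +0.2340 -0.3830]
  T[1,:] = [-0.0769 +0.0000 +0.1923 +0.1603 +0.1795]
  T[2,:] = [+0.1583 +0.1007 +0.0000 -0.2302 +0.1223]
  T[3,:] = [+0.1538 +0.2000 -0.1538 +0.0000 -0.1026]
  T[4,:] = [-0.2357 -0.1656 -0.0446 +0.1656 +0.0000]
moduli |λ_i(T)| = 0.5978, 0.3041, 0.3041, 0.1767, 0.0997.
ρ = 0.5978; 0.5978 < 1: convergent.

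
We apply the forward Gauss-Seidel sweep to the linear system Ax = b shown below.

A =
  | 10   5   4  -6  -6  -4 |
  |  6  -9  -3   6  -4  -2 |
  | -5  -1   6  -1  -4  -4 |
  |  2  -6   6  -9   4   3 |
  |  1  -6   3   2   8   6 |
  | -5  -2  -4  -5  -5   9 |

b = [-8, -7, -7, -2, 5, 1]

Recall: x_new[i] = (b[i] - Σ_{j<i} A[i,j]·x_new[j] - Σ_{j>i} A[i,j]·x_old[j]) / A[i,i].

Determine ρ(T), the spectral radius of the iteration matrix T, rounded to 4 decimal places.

Write A = D+L+U with D = diag(10, -9, 6, -9, 8, 9).
GS T = -(D+L)⁻¹U: row 0 first, T[0,4] = -(-6)/(10) = +0.6000; later rows by forward substitution.
  T[0,:] = [+0.0000 -0.5000 -0.4000 +0.6000 +0.6000 +0.4000]
  T[1,:] = [+0.0000 -0.3333 -0.6000 +1.0667 -0.0444 +0.0444]
  T[2,:] = [+0.0000 -0.4722 -0.4333 +0.8444 +1.1593 +1.0074]
  T[3,:] = [+0.0000 -0.2037 +0.0222 -0.0148 +1.3802 +1.0642]
  T[4,:] = [+0.0000 +0.0405 -0.2431 +0.4120 -0.8881 -1.4105]
  T[5,:] = [+0.0000 -0.6524 -0.6708 +1.1664 +1.1121 +0.4874]
eigenvalue magnitudes: 1.5123, 1.0823, 1.0823, 0.0539, 0.0539, 0.0000.
ρ = 1.5123; 1.5123 > 1 ⇒ diverges.

1.5123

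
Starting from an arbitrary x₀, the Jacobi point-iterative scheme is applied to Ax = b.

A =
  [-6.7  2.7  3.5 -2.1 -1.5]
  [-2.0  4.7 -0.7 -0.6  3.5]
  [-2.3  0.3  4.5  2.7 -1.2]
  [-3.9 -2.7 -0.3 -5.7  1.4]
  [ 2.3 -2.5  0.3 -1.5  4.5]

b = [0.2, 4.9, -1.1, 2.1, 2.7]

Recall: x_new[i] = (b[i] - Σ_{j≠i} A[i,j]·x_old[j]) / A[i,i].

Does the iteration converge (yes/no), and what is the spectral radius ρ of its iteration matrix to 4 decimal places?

no, ρ = 1.1370

Write A = D+L+U with D = diag(-6.7, 4.7, 4.5, -5.7, 4.5).
Jacobi T = -D⁻¹(L+U): T[2,0] = -(-2.3)/(4.5) = +0.5111; T[2,2] = 0.
  T[0,:] = [+0.0000 +0.4030 +0.5224 -0.3134 -0.2239]
  T[1,:] = [+0.4255 +0.0000 +0.1489 +0.1277 -0.7447]
  T[2,:] = [+0.5111 -0.0667 +0.0000 -0.6000 +0.2667]
  T[3,:] = [-0.6842 -0.4737 -0.0526 +0.0000 +0.2456]
  T[4,:] = [-0.5111 +0.5556 -0.0667 +0.3333 +0.0000]
|λ(T)| sorted: 1.1370, 0.7249, 0.7249, 0.5908, 0.1792.
spectral radius ρ = 1.1370; 1.1370 > 1 ⇒ diverges.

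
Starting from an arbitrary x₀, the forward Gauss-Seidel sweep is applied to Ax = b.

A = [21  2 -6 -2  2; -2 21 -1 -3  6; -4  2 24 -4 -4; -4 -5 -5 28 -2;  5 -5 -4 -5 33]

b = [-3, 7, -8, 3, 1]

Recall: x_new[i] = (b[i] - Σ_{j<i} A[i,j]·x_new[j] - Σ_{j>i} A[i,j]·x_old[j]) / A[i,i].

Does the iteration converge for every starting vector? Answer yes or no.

yes

Diagonal D = diag(21, 21, 24, 28, 33); L, U strict lower/upper.
Gauss-Seidel: T = -(D+L)⁻¹U, row 0 first, T[0,1] = -(2)/(21) = -0.0952; later rows by forward substitution.
  T[0,:] = [+0.0000  -0.0952  +0.2857  +0.0952  -0.0952]
  T[1,:] = [+0.0000  -0.0091  +0.0748  +0.1519  -0.2948]
  T[2,:] = [+0.0000  -0.0151  +0.0414  +0.1699  +0.1754]
  T[3,:] = [+0.0000  -0.0179  +0.0616  +0.0711  +0.0365]
  T[4,:] = [+0.0000  +0.0085  -0.0176  +0.0399  -0.0034]
moduli |λ_i(T)| = 0.1503, 0.0794, 0.0794, 0.0086, 0.0000.
spectral radius ρ = 0.1503; 0.1503 < 1 ⇒ converges.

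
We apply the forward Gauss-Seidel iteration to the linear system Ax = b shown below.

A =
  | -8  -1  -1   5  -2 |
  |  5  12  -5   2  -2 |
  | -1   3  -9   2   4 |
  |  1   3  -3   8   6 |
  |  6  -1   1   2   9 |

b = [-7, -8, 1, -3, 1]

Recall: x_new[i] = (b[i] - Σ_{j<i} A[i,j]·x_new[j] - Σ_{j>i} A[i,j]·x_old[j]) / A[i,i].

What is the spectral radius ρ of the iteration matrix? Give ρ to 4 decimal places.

0.8920

Write A = D+L+U with D = diag(-8, 12, -9, 8, 9).
GS T = -(D+L)⁻¹U: row 0 first, T[0,3] = -(5)/(-8) = +0.6250; later rows by forward substitution.
  T[0,:] = [+0.0000  -0.1250  -0.1250  +0.6250  -0.2500]
  T[1,:] = [+0.0000  +0.0521  +0.4688  -0.4271  +0.2708]
  T[2,:] = [+0.0000  +0.0312  +0.1701  +0.0104  +0.5625]
  T[3,:] = [+0.0000  +0.0078  -0.0964  +0.0859  -0.6094]
  T[4,:] = [+0.0000  +0.0839  +0.1379  -0.4844  +0.2697]
|eigenvalues of T|: 0.8920, 0.2852, 0.1660, 0.1370, 0.0000.
spectral radius ρ = 0.8920; 0.8920 < 1, so it converges for any x₀.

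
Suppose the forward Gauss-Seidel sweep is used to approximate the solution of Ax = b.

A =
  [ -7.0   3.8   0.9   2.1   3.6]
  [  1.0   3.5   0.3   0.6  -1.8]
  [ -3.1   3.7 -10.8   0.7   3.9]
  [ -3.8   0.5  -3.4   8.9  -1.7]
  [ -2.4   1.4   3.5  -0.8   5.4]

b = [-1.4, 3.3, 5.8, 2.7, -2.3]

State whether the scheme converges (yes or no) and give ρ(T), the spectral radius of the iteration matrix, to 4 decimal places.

Split A = D + L + U, D = diag(-7, 3.5, -10.8, 8.9, 5.4).
T_GS = -(D+L)⁻¹U: row 0 first, T[0,3] = -(2.1)/(-7) = +0.3000; later rows by forward substitution.
  T[0,:] = [+0.0000  +0.5429  +0.1286  +0.3000  +0.5143]
  T[1,:] = [+0.0000  -0.1551  -0.1224  -0.2571  +0.3673]
  T[2,:] = [+0.0000  -0.2090  -0.0789  -0.1094  +0.3393]
  T[3,:] = [+0.0000  +0.1607  +0.0317  +0.1007  +0.5196]
  T[4,:] = [+0.0000  +0.4407  +0.1447  +0.2858  -0.0096]
|λ(T)| sorted: 0.7168, 0.4302, 0.1493, 0.0056, 0.0000.
spectral radius ρ = 0.7168; 0.7168 < 1: convergent.

yes, ρ = 0.7168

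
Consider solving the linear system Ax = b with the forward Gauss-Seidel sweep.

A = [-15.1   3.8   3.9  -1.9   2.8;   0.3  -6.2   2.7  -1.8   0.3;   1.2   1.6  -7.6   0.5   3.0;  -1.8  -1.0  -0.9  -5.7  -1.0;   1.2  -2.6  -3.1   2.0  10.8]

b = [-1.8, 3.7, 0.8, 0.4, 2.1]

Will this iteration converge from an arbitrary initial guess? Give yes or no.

A = D + L + U where D = diag(-15.1, -6.2, -7.6, -5.7, 10.8).
T_GS = -(D+L)⁻¹U: row 0 first, T[0,1] = -(3.8)/(-15.1) = +0.2517; later rows by forward substitution.
  T[0,:] = [+0.0000  +0.2517  +0.2583  -0.1258  +0.1854]
  T[1,:] = [+0.0000  +0.0122  +0.4480  -0.2964  +0.0574]
  T[2,:] = [+0.0000  +0.0423  +0.1351  -0.0165  +0.4361]
  T[3,:] = [+0.0000  -0.0883  -0.1815  +0.0943  -0.3129]
  T[4,:] = [+0.0000  +0.0035  +0.1515  -0.0796  +0.1763]
eigenvalue magnitudes: 0.5357, 0.2098, 0.0753, 0.0166, 0.0000.
ρ = 0.5357; 0.5357 < 1, so it converges for any x₀.

yes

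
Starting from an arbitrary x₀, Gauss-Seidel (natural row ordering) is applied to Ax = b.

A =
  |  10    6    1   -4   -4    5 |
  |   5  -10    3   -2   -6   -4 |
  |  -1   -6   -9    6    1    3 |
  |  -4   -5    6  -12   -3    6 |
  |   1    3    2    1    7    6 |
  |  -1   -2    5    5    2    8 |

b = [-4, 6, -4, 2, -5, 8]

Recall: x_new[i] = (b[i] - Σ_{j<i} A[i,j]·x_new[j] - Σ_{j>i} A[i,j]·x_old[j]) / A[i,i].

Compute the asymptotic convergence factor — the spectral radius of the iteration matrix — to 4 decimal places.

A = D + L + U where D = diag(10, -10, -9, -12, 7, 8).
T_GS = -(D+L)⁻¹U: row 0 first, T[0,5] = -(5)/(10) = -0.5000; later rows by forward substitution.
  T[0,:] = [+0.0000 -0.6000 -0.1000 +0.4000 +0.4000 -0.5000]
  T[1,:] = [+0.0000 -0.3000 +0.2500 +0.0000 -0.4000 -0.6500]
  T[2,:] = [+0.0000 +0.2667 -0.1556 +0.6222 +0.3333 +0.8222]
  T[3,:] = [+0.0000 +0.4583 -0.1486 +0.1778 -0.0500 +1.3486]
  T[4,:] = [+0.0000 +0.0726 -0.0272 -0.2603 +0.0262 -0.9347]
  T[5,:] = [+0.0000 -0.6213 +0.2469 -0.3849 -0.2336 -1.3481]
eigenvalue magnitudes: 1.5916, 0.3684, 0.3684, 0.3028, 0.0491, 0.0000.
ρ(T) = max|λ| = 1.5916; 1.5916 > 1 ⇒ diverges.

1.5916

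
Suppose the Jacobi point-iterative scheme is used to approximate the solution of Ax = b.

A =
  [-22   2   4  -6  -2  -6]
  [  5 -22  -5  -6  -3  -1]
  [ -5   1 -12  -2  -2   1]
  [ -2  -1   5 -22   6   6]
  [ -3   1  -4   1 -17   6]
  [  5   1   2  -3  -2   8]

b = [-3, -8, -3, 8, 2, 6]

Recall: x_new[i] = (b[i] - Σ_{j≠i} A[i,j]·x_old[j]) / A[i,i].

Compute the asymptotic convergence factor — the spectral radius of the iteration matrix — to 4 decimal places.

Write A = D+L+U with D = diag(-22, -22, -12, -22, -17, 8).
Jacobi T = -D⁻¹(L+U): T[4,0] = -(-3)/(-17) = -0.1765; T[4,4] = 0.
  T[0,:] = [+0.0000, +0.0909, +0.1818, -0.2727, -0.0909, -0.2727]
  T[1,:] = [+0.2273, +0.0000, -0.2273, -0.2727, -0.1364, -0.0455]
  T[2,:] = [-0.4167, +0.0833, +0.0000, -0.1667, -0.1667, +0.0833]
  T[3,:] = [-0.0909, -0.0455, +0.2273, +0.0000, +0.2727, +0.2727]
  T[4,:] = [-0.1765, +0.0588, -0.2353, +0.0588, +0.0000, +0.3529]
  T[5,:] = [-0.6250, -0.1250, -0.2500, +0.3750, +0.2500, +0.0000]
eigenvalue magnitudes: 0.8201, 0.4458, 0.4348, 0.4348, 0.1553, 0.1430.
spectral radius ρ = 0.8201; 0.8201 < 1 ⇒ converges.

0.8201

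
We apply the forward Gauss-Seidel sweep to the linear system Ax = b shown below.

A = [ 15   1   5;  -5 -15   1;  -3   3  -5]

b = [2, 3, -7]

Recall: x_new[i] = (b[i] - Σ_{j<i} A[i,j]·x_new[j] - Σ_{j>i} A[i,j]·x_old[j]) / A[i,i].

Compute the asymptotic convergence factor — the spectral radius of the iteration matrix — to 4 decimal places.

0.3368

Split A = D + L + U, D = diag(15, -15, -5).
Gauss-Seidel: T = -(D+L)⁻¹U, row 0 first, T[0,1] = -(1)/(15) = -0.0667; later rows by forward substitution.
  T[0,:] = [+0.0000, -0.0667, -0.3333]
  T[1,:] = [+0.0000, +0.0222, +0.1778]
  T[2,:] = [+0.0000, +0.0533, +0.3067]
|roots of det(T-λI)|: 0.3368, 0.0079, 0.0000.
ρ(T) = max|λ| = 0.3368; 0.3368 < 1 ⇒ converges.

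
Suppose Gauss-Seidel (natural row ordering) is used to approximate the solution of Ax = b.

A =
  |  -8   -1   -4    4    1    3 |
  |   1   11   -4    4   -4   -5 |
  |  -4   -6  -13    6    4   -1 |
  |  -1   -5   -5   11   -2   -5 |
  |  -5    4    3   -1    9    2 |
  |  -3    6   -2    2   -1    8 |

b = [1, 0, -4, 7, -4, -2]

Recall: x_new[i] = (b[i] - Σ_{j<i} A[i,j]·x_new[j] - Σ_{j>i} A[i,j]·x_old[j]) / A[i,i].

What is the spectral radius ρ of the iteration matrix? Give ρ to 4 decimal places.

1.1583

A = D + L + U where D = diag(-8, 11, -13, 11, 9, 8).
T_GS = -(D+L)⁻¹U: row 0 first, T[0,5] = -(3)/(-8) = +0.3750; later rows by forward substitution.
  T[0,:] = [+0.0000 -0.1250 -0.5000 +0.5000 +0.1250 +0.3750]
  T[1,:] = [+0.0000 +0.0114 +0.4091 -0.4091 +0.3523 +0.4205]
  T[2,:] = [+0.0000 +0.0332 -0.0350 +0.4965 +0.1066 -0.3864]
  T[3,:] = [+0.0000 +0.0089 +0.1246 +0.0852 +0.4018 +0.5041]
  T[4,:] = [+0.0000 -0.0846 -0.4341 +0.3036 -0.0780 -0.0160]
  T[5,:] = [+0.0000 -0.0599 -0.5885 +0.6351 -0.3009 -0.3993]
eigenvalue magnitudes: 1.1583, 0.4058, 0.4058, 0.0952, 0.0175, 0.0000.
spectral radius ρ = 1.1583; 1.1583 > 1 ⇒ diverges.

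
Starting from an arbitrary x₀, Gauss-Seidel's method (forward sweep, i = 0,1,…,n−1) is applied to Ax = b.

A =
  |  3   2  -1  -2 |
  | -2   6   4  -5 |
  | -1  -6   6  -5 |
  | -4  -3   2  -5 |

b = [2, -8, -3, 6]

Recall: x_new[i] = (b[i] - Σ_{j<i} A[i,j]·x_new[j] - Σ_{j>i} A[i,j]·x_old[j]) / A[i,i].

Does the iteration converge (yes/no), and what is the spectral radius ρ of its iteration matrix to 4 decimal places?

no, ρ = 1.3344

Let D = diag(3, 6, 6, -5); L, U the strict triangles.
Gauss-Seidel: T = -(D+L)⁻¹U, row 0 first, T[0,3] = -(-2)/(3) = +0.6667; later rows by forward substitution.
  T[0,:] = [+0.0000 -0.6667 +0.3333 +0.6667]
  T[1,:] = [+0.0000 -0.2222 -0.5556 +1.0556]
  T[2,:] = [+0.0000 -0.3333 -0.5000 +2.0000]
  T[3,:] = [+0.0000 +0.5333 -0.1333 -0.3667]
|λ(T)| sorted: 1.3344, 0.4712, 0.4712, 0.0000.
spectral radius ρ = 1.3344; 1.3344 > 1 ⇒ diverges.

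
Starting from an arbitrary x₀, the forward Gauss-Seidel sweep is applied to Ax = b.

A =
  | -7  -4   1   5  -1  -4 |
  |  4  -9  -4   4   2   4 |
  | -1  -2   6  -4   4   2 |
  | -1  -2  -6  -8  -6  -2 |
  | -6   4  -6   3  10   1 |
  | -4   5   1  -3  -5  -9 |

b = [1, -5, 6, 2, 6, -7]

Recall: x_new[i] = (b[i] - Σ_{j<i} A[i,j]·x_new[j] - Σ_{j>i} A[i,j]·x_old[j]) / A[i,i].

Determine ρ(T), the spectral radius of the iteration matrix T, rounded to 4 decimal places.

Diagonal D = diag(-7, -9, 6, -8, 10, -9); L, U strict lower/upper.
Gauss-Seidel: T = -(D+L)⁻¹U, row 0 first, T[0,1] = -(-4)/(-7) = -0.5714; later rows by forward substitution.
  T[0,:] = [+0.0000, -0.5714, +0.1429, +0.7143, -0.1429, -0.5714]
  T[1,:] = [+0.0000, -0.2540, -0.3810, +0.7619, +0.1587, +0.1905]
  T[2,:] = [+0.0000, -0.1799, -0.1032, +1.0397, -0.6376, -0.3651]
  T[3,:] = [+0.0000, +0.2698, +0.1548, -1.0595, -0.2937, +0.0476]
  T[4,:] = [+0.0000, -0.4302, +0.1298, +1.0655, -0.4437, -0.7524]
  T[5,:] = [+0.0000, +0.2419, -0.4103, -0.0174, +0.4252, +0.7213]
|eigenvalues of T|: 1.2397, 0.3590, 0.3590, 0.2547, 0.1387, 0.0000.
ρ = 1.2397; 1.2397 > 1: divergent.

1.2397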